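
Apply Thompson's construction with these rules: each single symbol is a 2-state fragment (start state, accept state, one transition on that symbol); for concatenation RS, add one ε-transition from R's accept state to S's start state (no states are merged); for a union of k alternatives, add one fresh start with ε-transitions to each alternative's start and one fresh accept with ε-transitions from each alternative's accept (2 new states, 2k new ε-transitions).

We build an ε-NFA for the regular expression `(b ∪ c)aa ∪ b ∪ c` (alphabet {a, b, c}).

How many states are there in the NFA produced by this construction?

By structural recursion:
Each of the 6 symbol leaves contributes a 2-state fragment.
  b ∪ c : 6 states
  (b ∪ c)aa : 10 states
  (b ∪ c)aa ∪ b ∪ c : 16 states

16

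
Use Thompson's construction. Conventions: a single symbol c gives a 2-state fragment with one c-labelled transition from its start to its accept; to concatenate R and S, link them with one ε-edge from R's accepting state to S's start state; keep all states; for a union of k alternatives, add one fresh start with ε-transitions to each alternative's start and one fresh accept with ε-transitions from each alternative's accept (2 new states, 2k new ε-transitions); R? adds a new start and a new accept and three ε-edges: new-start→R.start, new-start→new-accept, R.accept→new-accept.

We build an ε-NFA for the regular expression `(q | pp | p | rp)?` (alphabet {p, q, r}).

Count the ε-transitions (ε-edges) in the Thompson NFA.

13

Building bottom-up:
Each of the 6 symbol leaves contributes 0 ε-transitions.
  pp — 1 ε-transition
  rp — 1 ε-transition
  q | pp | p | rp — 10 ε-transitions
  (q | pp | p | rp)? — 13 ε-transitions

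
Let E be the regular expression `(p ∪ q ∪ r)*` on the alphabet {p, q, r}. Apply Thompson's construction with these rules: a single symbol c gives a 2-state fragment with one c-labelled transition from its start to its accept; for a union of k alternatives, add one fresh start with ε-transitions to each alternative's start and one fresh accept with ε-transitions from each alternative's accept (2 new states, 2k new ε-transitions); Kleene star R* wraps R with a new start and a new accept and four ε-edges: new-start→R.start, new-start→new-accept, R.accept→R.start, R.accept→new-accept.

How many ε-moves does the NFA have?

10

Building bottom-up:
Each of the 3 symbol leaves contributes 0 ε-transitions.
  p ∪ q ∪ r — 6 ε-transitions
  (p ∪ q ∪ r)* — 10 ε-transitions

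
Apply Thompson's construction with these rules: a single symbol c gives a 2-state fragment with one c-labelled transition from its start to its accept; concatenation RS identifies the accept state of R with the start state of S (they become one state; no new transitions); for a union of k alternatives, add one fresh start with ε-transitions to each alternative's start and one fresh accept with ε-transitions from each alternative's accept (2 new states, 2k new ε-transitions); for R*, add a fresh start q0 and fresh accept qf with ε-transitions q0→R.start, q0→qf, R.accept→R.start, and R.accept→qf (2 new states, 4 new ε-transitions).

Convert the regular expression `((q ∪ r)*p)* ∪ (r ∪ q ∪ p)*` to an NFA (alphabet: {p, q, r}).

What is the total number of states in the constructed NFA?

23

Per subexpression:
Each of the 6 symbol leaves contributes a 2-state fragment.
  q ∪ r : 6 states
  (q ∪ r)* : 8 states
  (q ∪ r)*p : 9 states
  ((q ∪ r)*p)* : 11 states
  r ∪ q ∪ p : 8 states
  (r ∪ q ∪ p)* : 10 states
  ((q ∪ r)*p)* ∪ (r ∪ q ∪ p)* : 23 states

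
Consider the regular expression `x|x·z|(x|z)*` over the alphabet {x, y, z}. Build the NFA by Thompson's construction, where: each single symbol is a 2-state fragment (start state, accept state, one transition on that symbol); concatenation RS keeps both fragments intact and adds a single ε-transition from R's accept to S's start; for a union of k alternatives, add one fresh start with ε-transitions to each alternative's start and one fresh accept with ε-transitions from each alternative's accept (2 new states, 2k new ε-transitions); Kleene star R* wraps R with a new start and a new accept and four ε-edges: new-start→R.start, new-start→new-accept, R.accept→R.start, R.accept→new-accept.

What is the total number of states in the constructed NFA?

16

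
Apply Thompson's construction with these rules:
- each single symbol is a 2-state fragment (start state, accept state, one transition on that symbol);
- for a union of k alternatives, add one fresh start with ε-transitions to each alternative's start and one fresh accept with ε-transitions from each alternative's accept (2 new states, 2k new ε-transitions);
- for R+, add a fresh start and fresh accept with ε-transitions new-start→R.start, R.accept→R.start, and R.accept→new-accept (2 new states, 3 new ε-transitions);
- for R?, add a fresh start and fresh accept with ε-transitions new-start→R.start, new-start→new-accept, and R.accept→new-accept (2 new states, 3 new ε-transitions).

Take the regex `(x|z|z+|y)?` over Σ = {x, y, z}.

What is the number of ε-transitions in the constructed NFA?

14

Recursing over subexpressions:
Each of the 4 symbol leaves contributes 0 ε-transitions.
  z+ → 3 ε-transitions
  x|z|z+|y → 11 ε-transitions
  (x|z|z+|y)? → 14 ε-transitions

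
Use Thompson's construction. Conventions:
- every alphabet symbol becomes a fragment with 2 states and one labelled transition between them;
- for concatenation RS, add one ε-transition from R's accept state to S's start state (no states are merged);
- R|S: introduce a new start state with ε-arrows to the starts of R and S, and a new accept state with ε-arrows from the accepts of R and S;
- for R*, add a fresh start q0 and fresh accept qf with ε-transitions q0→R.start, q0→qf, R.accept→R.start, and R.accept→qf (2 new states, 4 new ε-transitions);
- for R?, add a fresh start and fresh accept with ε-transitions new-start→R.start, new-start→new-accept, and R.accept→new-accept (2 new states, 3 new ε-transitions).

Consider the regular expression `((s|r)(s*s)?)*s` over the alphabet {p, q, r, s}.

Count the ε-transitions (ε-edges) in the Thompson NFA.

18

By structural recursion:
Each of the 5 symbol leaves contributes 0 ε-transitions.
  s|r : 4 ε-transitions
  s* : 4 ε-transitions
  s*s : 5 ε-transitions
  (s*s)? : 8 ε-transitions
  (s|r)(s*s)? : 13 ε-transitions
  ((s|r)(s*s)?)* : 17 ε-transitions
  ((s|r)(s*s)?)*s : 18 ε-transitions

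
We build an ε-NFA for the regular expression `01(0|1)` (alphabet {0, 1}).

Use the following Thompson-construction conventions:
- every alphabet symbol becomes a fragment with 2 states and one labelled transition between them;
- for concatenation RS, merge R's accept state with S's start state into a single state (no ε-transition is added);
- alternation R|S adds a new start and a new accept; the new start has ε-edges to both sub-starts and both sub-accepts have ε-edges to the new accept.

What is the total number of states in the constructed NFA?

8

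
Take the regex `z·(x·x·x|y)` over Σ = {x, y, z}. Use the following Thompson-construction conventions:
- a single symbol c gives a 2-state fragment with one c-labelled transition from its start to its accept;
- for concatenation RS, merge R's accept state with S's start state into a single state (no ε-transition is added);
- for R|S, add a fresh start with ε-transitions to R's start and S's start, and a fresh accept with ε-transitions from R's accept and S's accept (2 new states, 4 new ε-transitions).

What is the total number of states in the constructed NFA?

By structural recursion:
Each of the 5 symbol leaves contributes a 2-state fragment.
  x·x·x : 4 states
  x·x·x|y : 8 states
  z·(x·x·x|y) : 9 states

9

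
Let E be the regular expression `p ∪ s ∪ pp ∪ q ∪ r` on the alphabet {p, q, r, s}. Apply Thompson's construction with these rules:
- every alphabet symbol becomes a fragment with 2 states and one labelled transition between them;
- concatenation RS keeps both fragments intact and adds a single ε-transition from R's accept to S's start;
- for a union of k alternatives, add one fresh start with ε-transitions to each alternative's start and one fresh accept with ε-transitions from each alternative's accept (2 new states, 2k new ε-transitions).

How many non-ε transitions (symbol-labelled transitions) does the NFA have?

Bottom-up over the parse tree:
Each of the 6 symbol leaves contributes exactly 1 symbol transition.
  pp : 2 symbol transitions
  p ∪ s ∪ pp ∪ q ∪ r : 6 symbol transitions

6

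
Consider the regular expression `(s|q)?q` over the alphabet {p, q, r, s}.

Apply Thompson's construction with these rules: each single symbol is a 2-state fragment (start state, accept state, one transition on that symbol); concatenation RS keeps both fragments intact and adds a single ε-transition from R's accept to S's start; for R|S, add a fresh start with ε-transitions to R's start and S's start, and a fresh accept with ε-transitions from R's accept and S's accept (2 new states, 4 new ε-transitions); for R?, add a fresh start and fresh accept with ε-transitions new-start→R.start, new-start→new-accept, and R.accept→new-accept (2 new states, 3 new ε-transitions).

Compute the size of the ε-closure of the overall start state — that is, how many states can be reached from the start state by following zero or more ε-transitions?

6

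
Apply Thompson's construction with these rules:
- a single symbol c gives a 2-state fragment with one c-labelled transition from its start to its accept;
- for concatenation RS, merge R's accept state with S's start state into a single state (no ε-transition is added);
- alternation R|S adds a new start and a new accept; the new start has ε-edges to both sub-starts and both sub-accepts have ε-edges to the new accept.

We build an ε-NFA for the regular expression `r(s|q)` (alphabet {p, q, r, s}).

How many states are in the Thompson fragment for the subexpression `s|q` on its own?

6

Fragment for `s|q`:
Each of the 2 symbol leaves contributes a 2-state fragment.
  s|q — 6 states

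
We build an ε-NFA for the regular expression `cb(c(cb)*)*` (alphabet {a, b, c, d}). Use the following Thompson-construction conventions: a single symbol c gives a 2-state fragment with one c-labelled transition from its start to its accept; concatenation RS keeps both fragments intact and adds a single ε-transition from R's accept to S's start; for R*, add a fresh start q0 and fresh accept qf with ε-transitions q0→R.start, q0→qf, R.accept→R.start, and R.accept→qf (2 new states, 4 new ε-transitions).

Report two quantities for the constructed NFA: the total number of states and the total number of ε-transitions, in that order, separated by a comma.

Per subexpression:
Each of the 5 symbol leaves contributes 2 states and 0 ε-transitions.
  cb — 4 states, 1 ε-transition
  (cb)* — 6 states, 5 ε-transitions
  c(cb)* — 8 states, 6 ε-transitions
  (c(cb)*)* — 10 states, 10 ε-transitions
  cb(c(cb)*)* — 14 states, 12 ε-transitions

14, 12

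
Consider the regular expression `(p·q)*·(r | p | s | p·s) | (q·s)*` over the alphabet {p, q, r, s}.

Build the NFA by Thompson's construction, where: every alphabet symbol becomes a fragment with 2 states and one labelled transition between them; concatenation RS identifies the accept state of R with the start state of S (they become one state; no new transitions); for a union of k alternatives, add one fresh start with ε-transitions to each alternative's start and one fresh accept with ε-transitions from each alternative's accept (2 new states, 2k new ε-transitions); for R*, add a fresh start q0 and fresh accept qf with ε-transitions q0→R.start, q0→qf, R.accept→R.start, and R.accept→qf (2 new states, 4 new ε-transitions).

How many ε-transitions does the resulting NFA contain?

Per subexpression:
Each of the 9 symbol leaves contributes 0 ε-transitions.
  p·q : 0 ε-transitions
  (p·q)* : 4 ε-transitions
  p·s : 0 ε-transitions
  r | p | s | p·s : 8 ε-transitions
  (p·q)*·(r | p | s | p·s) : 12 ε-transitions
  q·s : 0 ε-transitions
  (q·s)* : 4 ε-transitions
  (p·q)*·(r | p | s | p·s) | (q·s)* : 20 ε-transitions

20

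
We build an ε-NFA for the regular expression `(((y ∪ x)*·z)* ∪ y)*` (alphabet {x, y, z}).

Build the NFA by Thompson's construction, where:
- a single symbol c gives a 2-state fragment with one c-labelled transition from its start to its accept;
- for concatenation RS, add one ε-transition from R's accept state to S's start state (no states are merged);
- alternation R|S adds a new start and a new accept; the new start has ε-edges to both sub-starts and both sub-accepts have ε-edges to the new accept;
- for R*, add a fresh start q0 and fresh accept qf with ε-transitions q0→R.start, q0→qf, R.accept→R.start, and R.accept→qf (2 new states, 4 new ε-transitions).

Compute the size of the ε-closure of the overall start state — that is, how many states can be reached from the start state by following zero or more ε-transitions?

13

Work bottom-up. For each fragment F, track |ε-closure(F.start)| and whether F's accept lies in that closure (i.e. whether F accepts ε). A single-symbol fragment has closure size 1 and does not accept ε.
  y ∪ x → new start ε-reaches every alternative's start; none of them accept ε, so the new accept is not reached: C = 1 + 1 + 1 = 3
  (y ∪ x)* → C = 1 (new start) + 3 (body) + 1 (new accept) = 5
  (y ∪ x)*·z → the left operand accepts ε, so the closure extends into the next operand (via the concat ε-link); C = 5 + 1 = 6
  ((y ∪ x)*·z)* → C = 1 (new start) + 6 (body) + 1 (new accept) = 8
  ((y ∪ x)*·z)* ∪ y → new start ε-reaches every alternative's start; at least one alternative accepts ε, so the union's new accept is reached too: C = 1 + 8 + 1 + 1 = 11
  (((y ∪ x)*·z)* ∪ y)* → C = 1 (new start) + 11 (body) + 1 (new accept) = 13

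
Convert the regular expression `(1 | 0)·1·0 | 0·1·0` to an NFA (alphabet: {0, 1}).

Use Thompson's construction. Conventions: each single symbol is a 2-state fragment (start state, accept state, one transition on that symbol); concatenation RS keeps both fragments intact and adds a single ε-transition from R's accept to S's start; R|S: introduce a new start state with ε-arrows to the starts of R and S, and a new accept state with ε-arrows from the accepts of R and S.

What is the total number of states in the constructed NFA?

18

Recursing over subexpressions:
Each of the 7 symbol leaves contributes a 2-state fragment.
  1 | 0 — 6 states
  (1 | 0)·1·0 — 10 states
  0·1·0 — 6 states
  (1 | 0)·1·0 | 0·1·0 — 18 states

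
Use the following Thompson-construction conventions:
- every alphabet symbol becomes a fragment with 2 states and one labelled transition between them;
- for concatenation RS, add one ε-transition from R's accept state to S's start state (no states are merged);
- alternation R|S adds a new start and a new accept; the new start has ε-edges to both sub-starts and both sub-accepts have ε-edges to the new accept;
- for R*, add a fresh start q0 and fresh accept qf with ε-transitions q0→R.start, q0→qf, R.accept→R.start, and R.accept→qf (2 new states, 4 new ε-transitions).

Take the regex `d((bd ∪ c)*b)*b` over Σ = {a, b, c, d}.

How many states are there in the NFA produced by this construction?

18

By structural recursion:
Each of the 6 symbol leaves contributes a 2-state fragment.
  bd → 4 states
  bd ∪ c → 8 states
  (bd ∪ c)* → 10 states
  (bd ∪ c)*b → 12 states
  ((bd ∪ c)*b)* → 14 states
  d((bd ∪ c)*b)*b → 18 states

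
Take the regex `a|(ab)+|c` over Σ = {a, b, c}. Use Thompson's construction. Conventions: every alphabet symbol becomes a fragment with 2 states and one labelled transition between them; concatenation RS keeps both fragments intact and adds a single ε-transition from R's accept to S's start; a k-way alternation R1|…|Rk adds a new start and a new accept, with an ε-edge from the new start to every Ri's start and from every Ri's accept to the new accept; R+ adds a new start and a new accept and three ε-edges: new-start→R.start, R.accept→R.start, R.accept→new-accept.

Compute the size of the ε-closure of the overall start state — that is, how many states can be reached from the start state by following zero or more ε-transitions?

5

Let C(F) = |ε-closure(F.start)| within fragment F, and note whether F accepts ε. Symbol fragments have C = 1 and do not accept ε. Then:
  ab — |ε-closure| equals the left operand's closure size = 1 (its accept is not ε-reachable, so the closure stops there)
  (ab)+ — |ε-closure| = 1 + 1 = 2 (the body doesn't accept ε, so the new accept is not reached)
  a|(ab)+|c — |ε-closure| = 1 + 1 + 2 + 1 = 5 (the new accept is not ε-reachable since no branch accepts ε)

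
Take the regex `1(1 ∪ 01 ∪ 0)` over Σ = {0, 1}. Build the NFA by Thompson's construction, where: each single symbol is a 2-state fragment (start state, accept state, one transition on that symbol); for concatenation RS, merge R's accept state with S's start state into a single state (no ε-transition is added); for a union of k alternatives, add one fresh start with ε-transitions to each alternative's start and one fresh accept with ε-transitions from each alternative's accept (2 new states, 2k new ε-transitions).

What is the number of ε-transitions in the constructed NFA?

Recursing over subexpressions:
Each of the 5 symbol leaves contributes 0 ε-transitions.
  01 = 0 ε-transitions
  1 ∪ 01 ∪ 0 = 6 ε-transitions
  1(1 ∪ 01 ∪ 0) = 6 ε-transitions

6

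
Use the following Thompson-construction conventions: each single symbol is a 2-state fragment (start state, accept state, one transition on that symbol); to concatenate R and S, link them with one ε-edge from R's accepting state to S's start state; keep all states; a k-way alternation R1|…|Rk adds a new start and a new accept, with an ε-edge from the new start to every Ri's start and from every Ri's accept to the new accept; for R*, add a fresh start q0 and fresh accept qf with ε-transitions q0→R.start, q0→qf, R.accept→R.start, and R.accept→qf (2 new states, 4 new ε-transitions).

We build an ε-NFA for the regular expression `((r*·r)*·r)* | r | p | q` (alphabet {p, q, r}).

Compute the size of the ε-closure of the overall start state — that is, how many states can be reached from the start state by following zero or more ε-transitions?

14

Work bottom-up. For each fragment F, track |ε-closure(F.start)| and whether F's accept lies in that closure (i.e. whether F accepts ε). A single-symbol fragment has closure size 1 and does not accept ε.
  r* — new start has ε-edges to the inner start and to the new accept, so |ε-closure| = 2 + 1 = 3
  r*·r — |ε-closure| = 3 + 1 = 4 (closure spills across the concat boundary because the left factor accepts ε)
  (r*·r)* — |ε-closure| = 1 (new start) + 4 (body) + 1 (new accept) = 6
  (r*·r)*·r — |ε-closure| = 6 + 1 = 7 (closure spills across the concat boundary because the left factor accepts ε)
  ((r*·r)*·r)* — new start has ε-edges to the inner start and to the new accept, so |ε-closure| = 2 + 7 = 9
  ((r*·r)*·r)* | r | p | q — new start ε-reaches every alternative's start; at least one alternative accepts ε, so the union's new accept is reached too: |ε-closure| = 1 + 9 + 1 + 1 + 1 + 1 = 14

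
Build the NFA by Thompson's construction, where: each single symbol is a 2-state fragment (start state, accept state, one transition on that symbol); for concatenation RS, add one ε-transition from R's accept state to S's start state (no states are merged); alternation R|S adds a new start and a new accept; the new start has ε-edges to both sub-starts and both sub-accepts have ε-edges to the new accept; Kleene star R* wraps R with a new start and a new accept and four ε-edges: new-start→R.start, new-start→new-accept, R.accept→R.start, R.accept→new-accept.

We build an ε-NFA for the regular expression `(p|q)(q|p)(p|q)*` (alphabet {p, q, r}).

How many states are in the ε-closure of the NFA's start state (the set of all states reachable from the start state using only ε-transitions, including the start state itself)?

3

Let C(F) = |ε-closure(F.start)| within fragment F, and note whether F accepts ε. Symbol fragments have C = 1 and do not accept ε. Then:
  p|q — |closure| = 1 + 1 + 1 = 3 (the new accept is not ε-reachable since no branch accepts ε)
  q|p — |closure| = 1 + 1 + 1 = 3 (the new accept is not ε-reachable since no branch accepts ε)
  p|q — |closure| = 1 + 1 + 1 = 3 (the new accept is not ε-reachable since no branch accepts ε)
  (p|q)* — new start has ε-edges to the inner start and to the new accept, so |closure| = 2 + 3 = 5
  (p|q)(q|p)(p|q)* — same as the first factor's closure: |closure| = 3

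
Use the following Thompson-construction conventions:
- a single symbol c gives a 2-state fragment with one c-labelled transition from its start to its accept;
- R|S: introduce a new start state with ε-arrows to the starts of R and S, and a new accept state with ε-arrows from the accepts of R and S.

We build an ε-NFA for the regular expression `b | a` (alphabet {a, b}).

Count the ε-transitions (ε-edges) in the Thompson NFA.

4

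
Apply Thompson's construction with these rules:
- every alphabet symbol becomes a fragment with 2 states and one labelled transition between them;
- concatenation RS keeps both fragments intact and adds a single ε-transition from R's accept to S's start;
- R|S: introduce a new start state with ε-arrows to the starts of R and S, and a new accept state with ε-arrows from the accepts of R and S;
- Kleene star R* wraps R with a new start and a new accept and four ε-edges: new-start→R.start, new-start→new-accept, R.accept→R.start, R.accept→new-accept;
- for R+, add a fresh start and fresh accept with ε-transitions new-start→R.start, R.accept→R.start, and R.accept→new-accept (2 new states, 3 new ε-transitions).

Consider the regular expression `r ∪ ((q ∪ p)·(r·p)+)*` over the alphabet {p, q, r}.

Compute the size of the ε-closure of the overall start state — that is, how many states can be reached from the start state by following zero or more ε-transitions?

Work bottom-up. For each fragment F, track |ε-closure(F.start)| and whether F's accept lies in that closure (i.e. whether F accepts ε). A single-symbol fragment has closure size 1 and does not accept ε.
  q ∪ p → C = 1 + 1 + 1 = 3 (the new accept is not ε-reachable since no branch accepts ε)
  r·p → same as the first factor's closure: C = 1
  (r·p)+ → C = 1 + 1 = 2 (the body doesn't accept ε, so the new accept is not reached)
  (q ∪ p)·(r·p)+ → same as the first factor's closure: C = 3
  ((q ∪ p)·(r·p)+)* → the star's fresh start ε-reaches both the body's start and the fresh accept: C = 2 + 3 = 5
  r ∪ ((q ∪ p)·(r·p)+)* → C = 1 (new start) + (1 + 5) + 1 (new accept, since some branch ε-reaches its own accept) = 8

8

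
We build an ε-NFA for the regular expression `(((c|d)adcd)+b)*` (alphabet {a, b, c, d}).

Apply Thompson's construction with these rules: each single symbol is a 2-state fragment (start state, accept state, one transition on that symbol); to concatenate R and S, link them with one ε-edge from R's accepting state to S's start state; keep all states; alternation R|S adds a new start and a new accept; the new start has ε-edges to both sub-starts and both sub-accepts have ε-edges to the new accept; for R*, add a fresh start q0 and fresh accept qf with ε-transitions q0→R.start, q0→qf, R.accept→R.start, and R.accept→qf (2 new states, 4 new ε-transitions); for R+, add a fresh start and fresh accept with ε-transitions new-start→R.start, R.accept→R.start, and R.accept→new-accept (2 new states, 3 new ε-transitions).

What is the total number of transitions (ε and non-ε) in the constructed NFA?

23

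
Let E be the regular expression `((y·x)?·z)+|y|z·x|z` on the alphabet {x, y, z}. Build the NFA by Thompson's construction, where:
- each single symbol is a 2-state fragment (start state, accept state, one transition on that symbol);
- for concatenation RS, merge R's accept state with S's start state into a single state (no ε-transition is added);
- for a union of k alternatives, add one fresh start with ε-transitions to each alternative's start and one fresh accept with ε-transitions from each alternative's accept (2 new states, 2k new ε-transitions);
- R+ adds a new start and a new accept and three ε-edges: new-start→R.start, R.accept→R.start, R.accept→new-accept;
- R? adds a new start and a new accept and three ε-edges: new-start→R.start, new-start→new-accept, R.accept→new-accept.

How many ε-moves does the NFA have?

Bottom-up over the parse tree:
Each of the 7 symbol leaves contributes 0 ε-transitions.
  y·x — 0 ε-transitions
  (y·x)? — 3 ε-transitions
  (y·x)?·z — 3 ε-transitions
  ((y·x)?·z)+ — 6 ε-transitions
  z·x — 0 ε-transitions
  ((y·x)?·z)+|y|z·x|z — 14 ε-transitions

14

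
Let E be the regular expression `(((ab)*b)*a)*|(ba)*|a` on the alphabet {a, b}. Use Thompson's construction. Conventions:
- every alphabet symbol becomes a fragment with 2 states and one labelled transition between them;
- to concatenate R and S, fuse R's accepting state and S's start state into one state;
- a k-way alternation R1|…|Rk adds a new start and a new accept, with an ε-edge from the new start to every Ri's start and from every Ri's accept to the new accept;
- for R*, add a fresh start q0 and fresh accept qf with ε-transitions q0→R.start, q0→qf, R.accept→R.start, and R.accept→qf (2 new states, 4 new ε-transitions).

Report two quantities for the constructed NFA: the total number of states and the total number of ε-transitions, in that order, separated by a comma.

Per subexpression:
Each of the 7 symbol leaves contributes 2 states and 0 ε-transitions.
  ab — 3 states, 0 ε-transitions
  (ab)* — 5 states, 4 ε-transitions
  (ab)*b — 6 states, 4 ε-transitions
  ((ab)*b)* — 8 states, 8 ε-transitions
  ((ab)*b)*a — 9 states, 8 ε-transitions
  (((ab)*b)*a)* — 11 states, 12 ε-transitions
  ba — 3 states, 0 ε-transitions
  (ba)* — 5 states, 4 ε-transitions
  (((ab)*b)*a)*|(ba)*|a — 20 states, 22 ε-transitions

20, 22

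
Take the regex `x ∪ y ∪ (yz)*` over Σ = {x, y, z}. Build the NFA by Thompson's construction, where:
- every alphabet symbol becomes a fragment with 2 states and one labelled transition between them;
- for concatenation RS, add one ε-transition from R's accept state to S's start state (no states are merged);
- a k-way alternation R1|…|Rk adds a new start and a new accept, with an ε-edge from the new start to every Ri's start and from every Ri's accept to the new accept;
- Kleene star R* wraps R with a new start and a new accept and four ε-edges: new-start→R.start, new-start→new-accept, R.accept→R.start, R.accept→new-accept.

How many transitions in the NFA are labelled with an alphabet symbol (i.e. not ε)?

4

Bottom-up over the parse tree:
Each of the 4 symbol leaves contributes exactly 1 symbol transition.
  yz = 2 symbol transitions
  (yz)* = 2 symbol transitions
  x ∪ y ∪ (yz)* = 4 symbol transitions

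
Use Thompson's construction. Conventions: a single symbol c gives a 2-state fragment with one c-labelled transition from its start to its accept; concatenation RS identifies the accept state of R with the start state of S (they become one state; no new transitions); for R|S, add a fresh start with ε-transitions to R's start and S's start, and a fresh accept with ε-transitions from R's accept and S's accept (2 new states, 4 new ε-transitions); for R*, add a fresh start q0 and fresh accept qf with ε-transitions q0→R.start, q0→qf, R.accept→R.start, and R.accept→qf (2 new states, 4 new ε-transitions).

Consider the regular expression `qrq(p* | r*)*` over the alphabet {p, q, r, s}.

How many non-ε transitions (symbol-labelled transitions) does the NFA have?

5

By structural recursion:
Each of the 5 symbol leaves contributes exactly 1 symbol transition.
  p* — 1 symbol transition
  r* — 1 symbol transition
  p* | r* — 2 symbol transitions
  (p* | r*)* — 2 symbol transitions
  qrq(p* | r*)* — 5 symbol transitions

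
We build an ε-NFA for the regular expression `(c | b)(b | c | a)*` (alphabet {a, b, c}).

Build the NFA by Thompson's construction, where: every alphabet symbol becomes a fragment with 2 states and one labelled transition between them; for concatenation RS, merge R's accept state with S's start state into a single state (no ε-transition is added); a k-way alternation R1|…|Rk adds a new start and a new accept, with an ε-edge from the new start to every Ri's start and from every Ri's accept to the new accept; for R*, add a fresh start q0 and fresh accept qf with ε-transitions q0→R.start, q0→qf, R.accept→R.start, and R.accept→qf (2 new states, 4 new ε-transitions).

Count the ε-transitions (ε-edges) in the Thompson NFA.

Recursing over subexpressions:
Each of the 5 symbol leaves contributes 0 ε-transitions.
  c | b — 4 ε-transitions
  b | c | a — 6 ε-transitions
  (b | c | a)* — 10 ε-transitions
  (c | b)(b | c | a)* — 14 ε-transitions

14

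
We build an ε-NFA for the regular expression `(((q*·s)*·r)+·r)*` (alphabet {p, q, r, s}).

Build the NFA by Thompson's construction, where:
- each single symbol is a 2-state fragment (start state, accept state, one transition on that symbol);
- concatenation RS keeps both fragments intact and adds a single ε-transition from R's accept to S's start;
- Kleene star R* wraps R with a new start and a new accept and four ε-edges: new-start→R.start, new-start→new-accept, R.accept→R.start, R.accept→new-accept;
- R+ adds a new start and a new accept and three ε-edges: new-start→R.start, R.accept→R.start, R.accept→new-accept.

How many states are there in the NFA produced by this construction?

16

Bottom-up over the parse tree:
Each of the 4 symbol leaves contributes a 2-state fragment.
  q* = 4 states
  q*·s = 6 states
  (q*·s)* = 8 states
  (q*·s)*·r = 10 states
  ((q*·s)*·r)+ = 12 states
  ((q*·s)*·r)+·r = 14 states
  (((q*·s)*·r)+·r)* = 16 states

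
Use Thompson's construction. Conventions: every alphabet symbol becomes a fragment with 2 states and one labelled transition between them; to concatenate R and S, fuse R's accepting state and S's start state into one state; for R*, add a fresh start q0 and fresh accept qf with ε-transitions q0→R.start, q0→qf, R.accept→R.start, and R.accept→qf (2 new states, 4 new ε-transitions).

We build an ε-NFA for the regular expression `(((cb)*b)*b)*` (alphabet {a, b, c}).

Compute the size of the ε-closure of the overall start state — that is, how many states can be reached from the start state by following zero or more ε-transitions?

7

Compute the ε-closure size of each fragment's start state recursively; a symbol fragment's start has no outgoing ε-edge, so its closure is just itself (size 1).
  cb → same as the first factor's closure: C = 1
  (cb)* → C = 1 (new start) + 1 (body) + 1 (new accept) = 3
  (cb)*b → C = 3 + (1−1) = 3 (closure spills across the concat boundary because the left factor accepts ε)
  ((cb)*b)* → C = 1 (new start) + 3 (body) + 1 (new accept) = 5
  ((cb)*b)*b → C = 5 + (1−1) = 5 (closure spills across the concat boundary because the left factor accepts ε)
  (((cb)*b)*b)* → new start has ε-edges to the inner start and to the new accept, so C = 2 + 5 = 7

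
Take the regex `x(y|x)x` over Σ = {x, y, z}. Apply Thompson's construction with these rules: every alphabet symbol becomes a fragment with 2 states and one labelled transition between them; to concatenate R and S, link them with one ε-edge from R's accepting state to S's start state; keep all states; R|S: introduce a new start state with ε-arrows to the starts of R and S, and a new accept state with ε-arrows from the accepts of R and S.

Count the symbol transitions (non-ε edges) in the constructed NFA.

4

Per subexpression:
Each of the 4 symbol leaves contributes exactly 1 symbol transition.
  y|x → 2 symbol transitions
  x(y|x)x → 4 symbol transitions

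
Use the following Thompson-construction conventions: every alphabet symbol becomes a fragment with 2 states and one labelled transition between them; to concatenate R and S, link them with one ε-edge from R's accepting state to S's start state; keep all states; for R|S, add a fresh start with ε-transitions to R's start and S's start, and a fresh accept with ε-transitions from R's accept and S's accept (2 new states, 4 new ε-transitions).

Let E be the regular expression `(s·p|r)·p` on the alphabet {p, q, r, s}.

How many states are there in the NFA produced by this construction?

10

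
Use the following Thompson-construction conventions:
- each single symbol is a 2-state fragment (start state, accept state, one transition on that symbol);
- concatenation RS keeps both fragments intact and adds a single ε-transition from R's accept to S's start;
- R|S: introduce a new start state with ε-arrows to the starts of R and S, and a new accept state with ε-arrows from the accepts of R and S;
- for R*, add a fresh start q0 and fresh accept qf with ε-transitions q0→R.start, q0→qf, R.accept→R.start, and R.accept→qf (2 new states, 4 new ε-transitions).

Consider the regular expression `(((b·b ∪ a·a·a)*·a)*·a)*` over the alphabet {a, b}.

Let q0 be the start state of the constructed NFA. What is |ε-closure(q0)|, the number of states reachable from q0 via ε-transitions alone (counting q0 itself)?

Compute the ε-closure size of each fragment's start state recursively; a symbol fragment's start has no outgoing ε-edge, so its closure is just itself (size 1).
  b·b — |closure| equals the left operand's closure size = 1 (its accept is not ε-reachable, so the closure stops there)
  a·a·a — |closure| equals the left operand's closure size = 1 (its accept is not ε-reachable, so the closure stops there)
  b·b ∪ a·a·a — |closure| = 1 + 1 + 1 = 3 (the new accept is not ε-reachable since no branch accepts ε)
  (b·b ∪ a·a·a)* — |closure| = 1 (new start) + 3 (body) + 1 (new accept) = 5
  (b·b ∪ a·a·a)*·a — |closure| = 5 + 1 = 6 (closure spills across the concat boundary because the left factor accepts ε)
  ((b·b ∪ a·a·a)*·a)* — the star's fresh start ε-reaches both the body's start and the fresh accept: |closure| = 2 + 6 = 8
  ((b·b ∪ a·a·a)*·a)*·a — the left operand accepts ε, so the closure extends into the next operand (via the concat ε-link); |closure| = 8 + 1 = 9
  (((b·b ∪ a·a·a)*·a)*·a)* — |closure| = 1 (new start) + 9 (body) + 1 (new accept) = 11

11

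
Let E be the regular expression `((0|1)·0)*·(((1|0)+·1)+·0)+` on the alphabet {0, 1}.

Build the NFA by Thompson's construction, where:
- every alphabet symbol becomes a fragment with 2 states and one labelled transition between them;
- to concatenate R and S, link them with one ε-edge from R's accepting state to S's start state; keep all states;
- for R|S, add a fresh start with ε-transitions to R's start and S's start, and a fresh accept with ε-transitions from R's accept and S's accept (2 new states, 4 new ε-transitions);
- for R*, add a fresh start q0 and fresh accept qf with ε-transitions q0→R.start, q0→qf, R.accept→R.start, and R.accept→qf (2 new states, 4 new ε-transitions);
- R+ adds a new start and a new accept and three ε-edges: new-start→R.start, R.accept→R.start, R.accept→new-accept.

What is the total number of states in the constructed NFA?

26

By structural recursion:
Each of the 7 symbol leaves contributes a 2-state fragment.
  0|1 → 6 states
  (0|1)·0 → 8 states
  ((0|1)·0)* → 10 states
  1|0 → 6 states
  (1|0)+ → 8 states
  (1|0)+·1 → 10 states
  ((1|0)+·1)+ → 12 states
  ((1|0)+·1)+·0 → 14 states
  (((1|0)+·1)+·0)+ → 16 states
  ((0|1)·0)*·(((1|0)+·1)+·0)+ → 26 states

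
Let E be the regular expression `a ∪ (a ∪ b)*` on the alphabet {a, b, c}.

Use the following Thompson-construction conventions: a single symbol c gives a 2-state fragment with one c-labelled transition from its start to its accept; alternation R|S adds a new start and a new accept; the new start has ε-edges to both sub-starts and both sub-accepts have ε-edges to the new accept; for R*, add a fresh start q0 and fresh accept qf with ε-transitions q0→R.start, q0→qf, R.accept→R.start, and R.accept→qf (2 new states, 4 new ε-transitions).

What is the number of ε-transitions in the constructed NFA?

By structural recursion:
Each of the 3 symbol leaves contributes 0 ε-transitions.
  a ∪ b : 4 ε-transitions
  (a ∪ b)* : 8 ε-transitions
  a ∪ (a ∪ b)* : 12 ε-transitions

12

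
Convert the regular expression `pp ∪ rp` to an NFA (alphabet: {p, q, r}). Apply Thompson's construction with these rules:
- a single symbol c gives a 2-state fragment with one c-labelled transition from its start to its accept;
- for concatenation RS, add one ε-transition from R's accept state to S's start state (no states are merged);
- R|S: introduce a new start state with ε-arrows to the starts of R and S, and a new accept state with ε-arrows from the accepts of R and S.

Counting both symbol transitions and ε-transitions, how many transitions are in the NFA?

10

By structural recursion:
Each of the 4 symbol leaves contributes 1 transition (1 symbol, 0 ε).
  pp = 3 transitions (2 symbol, 1 ε)
  rp = 3 transitions (2 symbol, 1 ε)
  pp ∪ rp = 10 transitions (4 symbol, 6 ε)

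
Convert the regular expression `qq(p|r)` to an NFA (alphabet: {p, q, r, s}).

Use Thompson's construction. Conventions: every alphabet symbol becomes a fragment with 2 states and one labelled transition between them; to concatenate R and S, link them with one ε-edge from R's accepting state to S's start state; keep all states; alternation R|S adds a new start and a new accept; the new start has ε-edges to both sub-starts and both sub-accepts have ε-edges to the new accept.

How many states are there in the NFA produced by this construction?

By structural recursion:
Each of the 4 symbol leaves contributes a 2-state fragment.
  p|r = 6 states
  qq(p|r) = 10 states

10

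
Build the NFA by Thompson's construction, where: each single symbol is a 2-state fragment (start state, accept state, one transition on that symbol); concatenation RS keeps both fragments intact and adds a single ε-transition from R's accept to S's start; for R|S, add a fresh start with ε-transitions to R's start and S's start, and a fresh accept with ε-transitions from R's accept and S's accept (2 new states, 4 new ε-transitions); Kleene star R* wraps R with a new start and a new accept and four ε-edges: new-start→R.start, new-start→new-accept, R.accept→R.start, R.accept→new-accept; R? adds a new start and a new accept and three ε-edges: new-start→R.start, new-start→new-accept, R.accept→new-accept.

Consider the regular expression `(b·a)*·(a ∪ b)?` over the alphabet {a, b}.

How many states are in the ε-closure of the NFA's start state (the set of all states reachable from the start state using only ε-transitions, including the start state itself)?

Let C(F) = |ε-closure(F.start)| within fragment F, and note whether F accepts ε. Symbol fragments have C = 1 and do not accept ε. Then:
  b·a — |ε-closure| equals the left operand's closure size = 1 (its accept is not ε-reachable, so the closure stops there)
  (b·a)* — the star's fresh start ε-reaches both the body's start and the fresh accept: |ε-closure| = 2 + 1 = 3
  a ∪ b — new start ε-reaches every alternative's start; none of them accept ε, so the new accept is not reached: |ε-closure| = 1 + 1 + 1 = 3
  (a ∪ b)? — |ε-closure| = 1 (new start) + 3 (body) + 1 (new accept, via ε) = 5
  (b·a)*·(a ∪ b)? — the left operand accepts ε, so the closure extends into the next operand (via the concat ε-link); |ε-closure| = 3 + 5 = 8

8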